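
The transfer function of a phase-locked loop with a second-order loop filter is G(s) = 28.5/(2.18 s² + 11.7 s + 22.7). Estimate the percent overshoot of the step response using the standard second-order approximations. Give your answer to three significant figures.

%OS ≈ 0.906%

Dividing through by 2.18: denominator becomes s² + 5.367 s + 10.41.
So ω_n = √10.41 = 3.23 rad/s and ζ = 5.367/(2·3.23) = 0.832.
Overshoot: exp(−π·0.832/√(1−0.832²)) = 0.00906, i.e. 0.906%.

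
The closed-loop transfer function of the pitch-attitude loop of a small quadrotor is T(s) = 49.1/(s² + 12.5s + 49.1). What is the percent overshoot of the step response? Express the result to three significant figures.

%OS ≈ 0.203%

Comparing the denominator to s² + 2ζω_n s + ω_n²: ω_n = √49.1 = 7.01 rad/s, and 2ζω_n = 12.5 so ζ = 12.5/(2·7.01) = 0.892.
Overshoot: exp(−π·0.892/√(1−0.892²)) = 0.00203, i.e. 0.203%.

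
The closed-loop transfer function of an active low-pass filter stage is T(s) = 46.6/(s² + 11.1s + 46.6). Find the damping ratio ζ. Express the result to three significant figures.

Matching coefficients with s² + 2ζω_n s + ω_n² gives ω_n² = 46.6 ⇒ ω_n = 6.83 rad/s, and ζ = 11.1/(2ω_n) = 0.813.

ζ ≈ 0.813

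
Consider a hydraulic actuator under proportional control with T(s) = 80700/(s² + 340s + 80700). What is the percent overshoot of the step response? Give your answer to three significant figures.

%OS ≈ 9.57%

Matching coefficients with s² + 2ζω_n s + ω_n² gives ω_n² = 80700 ⇒ ω_n = 284 rad/s, and ζ = 340/(2ω_n) = 0.598.
%OS = 100·exp(−πζ/√(1−ζ²)) = 9.57%.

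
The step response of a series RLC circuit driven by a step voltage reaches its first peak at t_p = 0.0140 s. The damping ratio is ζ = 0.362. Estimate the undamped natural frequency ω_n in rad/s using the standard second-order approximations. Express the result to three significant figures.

ω_n ≈ 241 rad/s

Peak time t_p = π/ω_d, so ω_d = π/t_p = π/0.0140 = 224 rad/s.
ω_n = ω_d/√(1−ζ²) = 224/√0.869 = 241 rad/s.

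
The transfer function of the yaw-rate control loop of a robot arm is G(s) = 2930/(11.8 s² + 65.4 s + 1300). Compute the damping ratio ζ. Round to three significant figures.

ζ ≈ 0.264

Dividing through by 11.8: denominator becomes s² + 5.542 s + 110.2.
So ω_n = √110.2 = 10.5 rad/s and ζ = 5.542/(2·10.5) = 0.264.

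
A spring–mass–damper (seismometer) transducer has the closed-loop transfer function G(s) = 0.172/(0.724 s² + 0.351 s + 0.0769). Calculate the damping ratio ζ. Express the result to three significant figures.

ζ ≈ 0.744

Dividing through by 0.724: denominator becomes s² + 0.4848 s + 0.1062.
So ω_n = √0.1062 = 0.326 rad/s and ζ = 0.4848/(2·0.326) = 0.744.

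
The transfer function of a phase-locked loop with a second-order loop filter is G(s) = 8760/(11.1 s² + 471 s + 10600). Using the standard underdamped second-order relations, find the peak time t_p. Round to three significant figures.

t_p ≈ 0.140 s

Dividing through by 11.1: denominator becomes s² + 42.43 s + 955.0.
So ω_n = √955.0 = 30.9 rad/s and ζ = 42.43/(2·30.9) = 0.687.
The damped frequency ω_d = ω_n√(1−ζ²) = 22.5 rad/s. t_p = π/ω_d = 0.140 s.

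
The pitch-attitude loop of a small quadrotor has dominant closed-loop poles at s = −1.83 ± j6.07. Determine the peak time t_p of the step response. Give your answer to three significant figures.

t_p = π/ω_d with ω_d = 6.07 (the imaginary part), so t_p = 0.518 s.

t_p ≈ 0.518 s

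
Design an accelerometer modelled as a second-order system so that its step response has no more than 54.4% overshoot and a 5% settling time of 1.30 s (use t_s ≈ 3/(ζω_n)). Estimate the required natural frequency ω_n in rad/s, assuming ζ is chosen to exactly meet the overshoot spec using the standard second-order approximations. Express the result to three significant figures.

ω_n ≈ 12.1 rad/s

From %OS = 100·exp(−πζ/√(1−ζ²)), invert to get ζ = −ln(OS)/√(π² + ln²(OS)) with OS = 0.544.
−ln 0.544 = 0.6088, so ζ = 0.6088/√(π² + 0.3706) = 0.190.
Then ω_n = 3/(ζ t_s) = 3/(0.190 × 1.30) = 12.1 rad/s.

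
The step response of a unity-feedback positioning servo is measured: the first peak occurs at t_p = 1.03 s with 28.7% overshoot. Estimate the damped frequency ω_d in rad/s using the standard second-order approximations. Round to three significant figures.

ω_d ≈ 3.05 rad/s

t_p = π/ω_d, so ω_d = π/1.03 = 3.05 rad/s.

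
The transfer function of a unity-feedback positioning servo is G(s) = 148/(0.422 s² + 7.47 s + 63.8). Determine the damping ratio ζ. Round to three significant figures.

ζ ≈ 0.720

Dividing through by 0.422: denominator becomes s² + 17.70 s + 151.2.
So ω_n = √151.2 = 12.3 rad/s and ζ = 17.70/(2·12.3) = 0.720.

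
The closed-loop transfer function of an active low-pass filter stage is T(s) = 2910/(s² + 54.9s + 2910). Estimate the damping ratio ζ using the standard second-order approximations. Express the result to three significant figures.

ζ ≈ 0.509

Comparing the denominator to s² + 2ζω_n s + ω_n²: ω_n = √2910 = 53.9 rad/s, and 2ζω_n = 54.9 so ζ = 54.9/(2·53.9) = 0.509.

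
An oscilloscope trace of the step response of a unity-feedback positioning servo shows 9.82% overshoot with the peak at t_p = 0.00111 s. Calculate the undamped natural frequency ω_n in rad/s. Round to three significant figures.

The overshoot fixes ζ = −ln(OS)/√(π²+ln²(OS)) = 0.594.
t_p = π/ω_d ⇒ ω_d = 2830 rad/s; then ω_n = ω_d/√(1−ζ²) = 3520 rad/s.

ω_n ≈ 3520 rad/s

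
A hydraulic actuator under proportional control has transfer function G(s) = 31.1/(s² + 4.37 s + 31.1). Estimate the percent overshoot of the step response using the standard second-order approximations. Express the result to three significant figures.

%OS ≈ 26.2%

Matching coefficients with s² + 2ζω_n s + ω_n² gives ω_n² = 31.1 ⇒ ω_n = 5.58 rad/s, and ζ = 4.37/(2ω_n) = 0.392.
Overshoot: exp(−π·0.392/√(1−0.392²)) = 0.262, i.e. 26.2%.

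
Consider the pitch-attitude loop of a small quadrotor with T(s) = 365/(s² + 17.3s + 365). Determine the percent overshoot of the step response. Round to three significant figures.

Comparing the denominator to s² + 2ζω_n s + ω_n²: ω_n = √365 = 19.1 rad/s, and 2ζω_n = 17.3 so ζ = 17.3/(2·19.1) = 0.453.
Overshoot: exp(−π·0.453/√(1−0.453²)) = 0.203, i.e. 20.3%.

%OS ≈ 20.3%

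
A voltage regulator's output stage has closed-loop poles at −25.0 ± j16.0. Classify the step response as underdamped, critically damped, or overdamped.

underdamped

Since the poles form a complex-conjugate pair with nonzero imaginary part, the response is underdamped.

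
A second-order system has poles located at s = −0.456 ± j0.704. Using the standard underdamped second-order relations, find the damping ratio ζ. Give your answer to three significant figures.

|pole| = ω_n = √(0.456² + 0.704²) = 0.839 rad/s; ζ = cos θ = σ/ω_n = 0.544.

ζ ≈ 0.544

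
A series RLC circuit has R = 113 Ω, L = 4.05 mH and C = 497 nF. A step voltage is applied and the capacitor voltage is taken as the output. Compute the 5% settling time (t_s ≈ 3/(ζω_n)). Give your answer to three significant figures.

t_s ≈ 0.000215 s

For a series RLC circuit (capacitor voltage as output), ω_n = 1/√(LC) = 1/√(4.05 mH · 497 nF) = 22300 rad/s.
ζ = (R/2)·√(C/L) = (113/2)·√(497 nF/4.05 mH) = 0.626.
t_s ≈ 3/(ζω_n) = 0.000215 s.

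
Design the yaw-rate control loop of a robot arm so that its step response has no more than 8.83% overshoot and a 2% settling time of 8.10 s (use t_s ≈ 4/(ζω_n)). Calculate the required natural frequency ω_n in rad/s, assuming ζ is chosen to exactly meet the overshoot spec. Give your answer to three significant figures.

ζ = −ln(OS)/√(π² + (ln OS)²). With OS = 0.0883, ln OS = −2.427 and ζ = 2.427/3.970 = 0.611.
Then ω_n = 4/(ζ t_s) = 4/(0.611 × 8.10) = 0.808 rad/s.

ω_n ≈ 0.808 rad/s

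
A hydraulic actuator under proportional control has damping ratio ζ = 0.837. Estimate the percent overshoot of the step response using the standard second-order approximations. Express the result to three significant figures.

For an underdamped second-order system, %OS = 100·exp(−πζ/√(1−ζ²)).
πζ/√(1−ζ²) = π·0.837/√(1−0.701) = 4.805, so %OS = 100·e^(−4.805) = 0.819%.

%OS ≈ 0.819%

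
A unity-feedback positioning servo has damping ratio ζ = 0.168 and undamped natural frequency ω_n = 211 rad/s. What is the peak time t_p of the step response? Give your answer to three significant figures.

t_p ≈ 0.0151 s

The damped frequency is ω_d = ω_n√(1−ζ²) = 211·√(1−0.0282) = 208 rad/s.
Peak time t_p = π/ω_d = π/208 = 0.0151 s.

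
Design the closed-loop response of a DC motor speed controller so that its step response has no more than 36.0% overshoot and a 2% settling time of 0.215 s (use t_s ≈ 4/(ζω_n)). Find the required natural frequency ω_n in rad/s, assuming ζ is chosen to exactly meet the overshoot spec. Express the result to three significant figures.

ω_n ≈ 60.2 rad/s

From %OS = 100·exp(−πζ/√(1−ζ²)), invert to get ζ = −ln(OS)/√(π² + ln²(OS)) with OS = 0.360.
−ln 0.360 = 1.022, so ζ = 1.022/√(π² + 1.044) = 0.309.
From t_s ≈ 4/(ζω_n): ω_n = 4/(ζ·t_s) = 4/(0.309·0.215) = 60.2 rad/s.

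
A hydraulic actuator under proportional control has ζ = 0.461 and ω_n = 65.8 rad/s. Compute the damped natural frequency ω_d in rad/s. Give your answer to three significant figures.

ω_d = ω_n√(1−ζ²) = 65.8·√0.787 = 58.4 rad/s.

ω_d ≈ 58.4 rad/s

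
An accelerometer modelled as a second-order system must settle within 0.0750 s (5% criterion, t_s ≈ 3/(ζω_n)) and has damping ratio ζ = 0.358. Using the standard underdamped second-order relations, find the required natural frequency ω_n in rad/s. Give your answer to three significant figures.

Rearranging t_s ≈ 3/(ζω_n) gives ω_n = 3/(ζ·t_s) = 3/(0.358 × 0.0750) = 112 rad/s.

ω_n ≈ 112 rad/s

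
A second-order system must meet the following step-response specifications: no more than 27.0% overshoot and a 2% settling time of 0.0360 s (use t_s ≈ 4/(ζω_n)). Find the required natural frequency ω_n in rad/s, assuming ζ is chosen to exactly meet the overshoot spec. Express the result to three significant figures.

ζ = −ln(OS)/√(π² + (ln OS)²). With OS = 0.270, ln OS = −1.309 and ζ = 1.309/3.404 = 0.385.
Then ω_n = 4/(ζ t_s) = 4/(0.385 × 0.0360) = 289 rad/s.

ω_n ≈ 289 rad/s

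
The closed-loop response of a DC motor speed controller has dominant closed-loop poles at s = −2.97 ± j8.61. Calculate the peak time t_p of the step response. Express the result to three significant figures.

t_p ≈ 0.365 s

t_p = π/ω_d with ω_d = 8.61 (the imaginary part), so t_p = 0.365 s.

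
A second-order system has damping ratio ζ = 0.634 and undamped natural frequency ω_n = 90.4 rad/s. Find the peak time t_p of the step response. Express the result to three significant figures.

The damped frequency is ω_d = ω_n√(1−ζ²) = 90.4·√(1−0.402) = 69.9 rad/s.
Peak time t_p = π/ω_d = π/69.9 = 0.0449 s.

t_p ≈ 0.0449 s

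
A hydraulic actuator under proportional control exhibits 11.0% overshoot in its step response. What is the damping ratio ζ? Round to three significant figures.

ζ ≈ 0.575

ζ = −ln(OS)/√(π² + (ln OS)²). With OS = 0.110, ln OS = −2.207 and ζ = 2.207/3.839 = 0.575.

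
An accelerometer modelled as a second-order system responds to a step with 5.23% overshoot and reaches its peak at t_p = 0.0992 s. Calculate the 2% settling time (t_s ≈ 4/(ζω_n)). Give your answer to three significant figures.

From the overshoot, ζ = −ln(OS)/√(π²+ln²(OS)) = 0.685.
t_p = π/ω_d ⇒ ω_d = 31.7 rad/s; then ω_n = ω_d/√(1−ζ²) = 43.4 rad/s.
t_s ≈ 4/(ζω_n) = 4/(0.685·43.4) = 0.134 s.

t_s ≈ 0.134 s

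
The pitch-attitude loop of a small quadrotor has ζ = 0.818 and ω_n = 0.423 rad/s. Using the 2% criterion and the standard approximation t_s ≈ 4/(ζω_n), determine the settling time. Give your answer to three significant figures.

t_s ≈ 4/(ζω_n) = 4/(0.818 × 0.423) = 11.6 s.

t_s ≈ 11.6 s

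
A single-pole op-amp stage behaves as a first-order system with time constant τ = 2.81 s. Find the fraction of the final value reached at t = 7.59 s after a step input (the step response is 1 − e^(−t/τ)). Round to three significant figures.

y/y_∞ ≈ 0.933

y(t)/y_∞ = 1 − e^(−t/τ) = 1 − e^(−7.59/2.81) = 1 − e^(−2.70) = 0.933.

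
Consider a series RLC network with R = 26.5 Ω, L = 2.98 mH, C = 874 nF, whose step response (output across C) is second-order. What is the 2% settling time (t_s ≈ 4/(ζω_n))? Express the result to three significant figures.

t_s ≈ 0.000900 s

For a series RLC circuit (capacitor voltage as output), ω_n = 1/√(LC) = 1/√(2.98 mH · 874 nF) = 19600 rad/s.
ζ = (R/2)·√(C/L) = (26.5/2)·√(874 nF/2.98 mH) = 0.227.
t_s ≈ 4/(ζω_n) = 0.000900 s.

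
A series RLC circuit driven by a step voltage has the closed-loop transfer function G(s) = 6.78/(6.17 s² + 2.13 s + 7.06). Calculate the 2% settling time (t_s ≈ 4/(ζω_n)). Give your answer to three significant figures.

Dividing through by 6.17: denominator becomes s² + 0.3452 s + 1.144.
So ω_n = √1.144 = 1.07 rad/s and ζ = 0.3452/(2·1.07) = 0.161.
t_s ≈ 4/(ζω_n) = 23.2 s.

t_s ≈ 23.2 s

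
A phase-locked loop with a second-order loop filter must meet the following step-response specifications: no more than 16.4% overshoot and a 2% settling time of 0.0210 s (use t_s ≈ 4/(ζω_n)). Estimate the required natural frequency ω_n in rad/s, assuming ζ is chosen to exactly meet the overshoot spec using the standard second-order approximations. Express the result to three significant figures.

ω_n ≈ 382 rad/s

ζ = −ln(OS)/√(π² + (ln OS)²). With OS = 0.164, ln OS = −1.808 and ζ = 1.808/3.625 = 0.499.
From t_s ≈ 4/(ζω_n): ω_n = 4/(ζ·t_s) = 4/(0.499·0.0210) = 382 rad/s.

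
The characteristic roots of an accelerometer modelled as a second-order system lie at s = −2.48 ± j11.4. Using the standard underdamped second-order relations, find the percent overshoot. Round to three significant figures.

%OS ≈ 50.5%

|pole| = ω_n = √(2.48² + 11.4²) = 11.7 rad/s; ζ = cos θ = σ/ω_n = 0.213.
%OS = 100 e^{−πζ/√(1−ζ²)} with ζ = 0.213 gives 50.5%.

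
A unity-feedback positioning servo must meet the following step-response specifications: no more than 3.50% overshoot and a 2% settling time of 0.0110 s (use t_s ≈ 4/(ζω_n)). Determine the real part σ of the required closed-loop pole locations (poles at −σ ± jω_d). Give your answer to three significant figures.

σ ≈ 364

The settling-time spec alone fixes σ = ζω_n = 4/t_s = 4/0.0110 = 364.
(Overshoot then fixes ζ = 0.730 and hence ω_d = σ·√(1−ζ²)/ζ = 341 rad/s.)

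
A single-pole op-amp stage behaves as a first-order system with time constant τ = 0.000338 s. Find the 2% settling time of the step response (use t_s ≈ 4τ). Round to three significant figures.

t_s ≈ 4τ = 0.00135 s.

t_s ≈ 0.00135 s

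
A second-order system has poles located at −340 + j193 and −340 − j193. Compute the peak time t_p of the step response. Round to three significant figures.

t_p ≈ 0.0163 s

t_p = π/ω_d with ω_d = 193 (the imaginary part), so t_p = 0.0163 s.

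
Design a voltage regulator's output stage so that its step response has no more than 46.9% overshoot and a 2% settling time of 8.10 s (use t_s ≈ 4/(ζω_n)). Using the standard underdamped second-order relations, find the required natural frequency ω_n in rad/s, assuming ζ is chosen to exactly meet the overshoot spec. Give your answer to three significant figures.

ω_n ≈ 2.11 rad/s

From %OS = 100·exp(−πζ/√(1−ζ²)), invert to get ζ = −ln(OS)/√(π² + ln²(OS)) with OS = 0.469.
−ln 0.469 = 0.7572, so ζ = 0.7572/√(π² + 0.5733) = 0.234.
From t_s ≈ 4/(ζω_n): ω_n = 4/(ζ·t_s) = 4/(0.234·8.10) = 2.11 rad/s.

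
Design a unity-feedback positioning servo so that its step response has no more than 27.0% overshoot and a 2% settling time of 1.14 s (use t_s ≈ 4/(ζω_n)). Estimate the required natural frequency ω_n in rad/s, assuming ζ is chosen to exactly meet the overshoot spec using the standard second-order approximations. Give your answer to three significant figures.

ζ = −ln(OS)/√(π² + (ln OS)²). With OS = 0.270, ln OS = −1.309 and ζ = 1.309/3.404 = 0.385.
Then ω_n = 4/(ζ t_s) = 4/(0.385 × 1.14) = 9.12 rad/s.

ω_n ≈ 9.12 rad/s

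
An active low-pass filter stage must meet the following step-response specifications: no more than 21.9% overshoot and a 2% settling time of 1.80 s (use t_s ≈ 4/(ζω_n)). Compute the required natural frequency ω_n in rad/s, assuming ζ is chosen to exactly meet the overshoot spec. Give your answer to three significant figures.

ω_n ≈ 5.11 rad/s

Inverting the overshoot relation: ζ = |ln 0.219|/√(π² + ln²0.219) = 0.435.
Then ω_n = 4/(ζ t_s) = 4/(0.435 × 1.80) = 5.11 rad/s.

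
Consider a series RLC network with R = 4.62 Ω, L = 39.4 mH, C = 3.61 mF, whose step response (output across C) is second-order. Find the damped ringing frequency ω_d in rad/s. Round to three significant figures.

ω_d ≈ 59.9 rad/s

For a series RLC circuit (capacitor voltage as output), ω_n = 1/√(LC) = 1/√(39.4 mH · 3.61 mF) = 83.8 rad/s.
ζ = (R/2)·√(C/L) = (4.62/2)·√(3.61 mF/39.4 mH) = 0.699.
ω_d = 83.8·√(1 − 0.699²) = 59.9 rad/s.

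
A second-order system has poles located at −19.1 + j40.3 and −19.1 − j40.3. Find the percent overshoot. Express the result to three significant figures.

%OS ≈ 22.6%

With σ = 19.1, ω_d = 40.3: ω_n = √(σ²+ω_d²) = 44.6 rad/s, ζ = σ/ω_n = 0.428.
Overshoot: exp(−π·0.428/√(1−0.428²)) = 0.226, i.e. 22.6%.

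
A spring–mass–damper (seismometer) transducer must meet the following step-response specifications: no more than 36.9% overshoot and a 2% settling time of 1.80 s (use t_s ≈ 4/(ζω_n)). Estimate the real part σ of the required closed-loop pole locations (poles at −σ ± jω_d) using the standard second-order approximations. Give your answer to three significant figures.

The settling-time spec alone fixes σ = ζω_n = 4/t_s = 4/1.80 = 2.22.
(Overshoot then fixes ζ = 0.302 and hence ω_d = σ·√(1−ζ²)/ζ = 7.00 rad/s.)

σ ≈ 2.22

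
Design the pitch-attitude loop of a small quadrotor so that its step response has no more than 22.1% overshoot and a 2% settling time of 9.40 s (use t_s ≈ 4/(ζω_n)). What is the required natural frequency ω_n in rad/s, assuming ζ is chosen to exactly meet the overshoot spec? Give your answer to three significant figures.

Inverting the overshoot relation: ζ = |ln 0.221|/√(π² + ln²0.221) = 0.433.
Then ω_n = 4/(ζ t_s) = 4/(0.433 × 9.40) = 0.983 rad/s.

ω_n ≈ 0.983 rad/s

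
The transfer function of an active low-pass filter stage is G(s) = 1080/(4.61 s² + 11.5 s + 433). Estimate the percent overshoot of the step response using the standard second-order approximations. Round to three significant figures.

Dividing through by 4.61: denominator becomes s² + 2.495 s + 93.93.
So ω_n = √93.93 = 9.69 rad/s and ζ = 2.495/(2·9.69) = 0.129.
Overshoot: exp(−π·0.129/√(1−0.129²)) = 0.665, i.e. 66.5%.

%OS ≈ 66.5%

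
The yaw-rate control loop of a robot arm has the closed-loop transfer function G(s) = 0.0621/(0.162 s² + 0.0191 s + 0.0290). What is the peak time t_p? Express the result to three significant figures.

Dividing through by 0.162: denominator becomes s² + 0.1179 s + 0.1790.
So ω_n = √0.1790 = 0.423 rad/s and ζ = 0.1179/(2·0.423) = 0.139.
The damped frequency ω_d = ω_n√(1−ζ²) = 0.419 rad/s. t_p = π/ω_d = 7.50 s.

t_p ≈ 7.50 s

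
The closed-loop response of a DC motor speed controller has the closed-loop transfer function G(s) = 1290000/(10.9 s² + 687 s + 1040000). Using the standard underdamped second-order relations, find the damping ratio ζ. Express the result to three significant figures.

ζ ≈ 0.102

Dividing through by 10.9: denominator becomes s² + 63.03 s + 95410.
So ω_n = √95410 = 309 rad/s and ζ = 63.03/(2·309) = 0.102.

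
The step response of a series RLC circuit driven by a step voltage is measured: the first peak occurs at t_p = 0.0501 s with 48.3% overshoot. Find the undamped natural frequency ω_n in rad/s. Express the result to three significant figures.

ω_n ≈ 64.4 rad/s

The overshoot fixes ζ = −ln(OS)/√(π²+ln²(OS)) = 0.226.
From t_p = π/ω_d, ω_d = π/0.0501 = 62.7 rad/s, so ω_n = ω_d/√(1−ζ²) = 64.4 rad/s.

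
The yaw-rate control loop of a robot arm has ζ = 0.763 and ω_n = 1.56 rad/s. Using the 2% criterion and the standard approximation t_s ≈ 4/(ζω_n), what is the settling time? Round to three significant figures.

t_s ≈ 3.36 s

t_s ≈ 4/(ζω_n) = 4/(0.763 × 1.56) = 3.36 s.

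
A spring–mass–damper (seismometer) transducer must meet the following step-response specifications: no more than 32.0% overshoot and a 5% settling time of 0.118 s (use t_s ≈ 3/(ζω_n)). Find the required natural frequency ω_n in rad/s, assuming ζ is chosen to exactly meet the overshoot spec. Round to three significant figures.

ω_n ≈ 74.6 rad/s

From %OS = 100·exp(−πζ/√(1−ζ²)), invert to get ζ = −ln(OS)/√(π² + ln²(OS)) with OS = 0.320.
−ln 0.320 = 1.139, so ζ = 1.139/√(π² + 1.298) = 0.341.
Then ω_n = 3/(ζ t_s) = 3/(0.341 × 0.118) = 74.6 rad/s.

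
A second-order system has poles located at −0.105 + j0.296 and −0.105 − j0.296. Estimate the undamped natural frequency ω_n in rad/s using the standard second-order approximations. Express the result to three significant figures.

ω_n ≈ 0.314 rad/s

|pole| = ω_n = √(0.105² + 0.296²) = 0.314 rad/s; ζ = cos θ = σ/ω_n = 0.334.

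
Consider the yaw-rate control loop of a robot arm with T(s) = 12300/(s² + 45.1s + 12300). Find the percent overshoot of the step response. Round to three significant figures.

ω_n = √12300 = 111 rad/s; ζ = 45.1/(2·111) = 0.203.
%OS = 100·exp(−πζ/√(1−ζ²)) = 52.1%.

%OS ≈ 52.1%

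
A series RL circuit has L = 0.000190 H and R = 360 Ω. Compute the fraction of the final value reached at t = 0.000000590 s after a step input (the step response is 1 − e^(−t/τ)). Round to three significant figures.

y/y_∞ ≈ 0.673

τ = L/R = 0.000190/360 = 0.000000528 s.
y(t)/y_∞ = 1 − e^(−t/τ) = 1 − e^(−0.000000590/0.000000528) = 1 − e^(−1.12) = 0.673.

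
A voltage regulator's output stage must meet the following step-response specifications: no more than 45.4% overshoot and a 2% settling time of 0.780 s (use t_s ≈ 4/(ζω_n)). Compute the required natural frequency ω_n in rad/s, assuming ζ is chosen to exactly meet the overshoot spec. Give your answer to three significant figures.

Inverting the overshoot relation: ζ = |ln 0.454|/√(π² + ln²0.454) = 0.244.
From t_s ≈ 4/(ζω_n): ω_n = 4/(ζ·t_s) = 4/(0.244·0.780) = 21.0 rad/s.

ω_n ≈ 21.0 rad/s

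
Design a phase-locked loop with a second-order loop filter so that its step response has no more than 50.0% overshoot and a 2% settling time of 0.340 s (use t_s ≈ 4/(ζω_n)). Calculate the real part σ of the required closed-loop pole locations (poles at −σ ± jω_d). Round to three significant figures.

The settling-time spec alone fixes σ = ζω_n = 4/t_s = 4/0.340 = 11.8.
(Overshoot then fixes ζ = 0.215 and hence ω_d = σ·√(1−ζ²)/ζ = 53.3 rad/s.)

σ ≈ 11.8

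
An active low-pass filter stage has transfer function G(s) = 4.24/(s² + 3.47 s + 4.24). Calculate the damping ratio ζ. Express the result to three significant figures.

ζ ≈ 0.843

Comparing the denominator to s² + 2ζω_n s + ω_n²: ω_n = √4.24 = 2.06 rad/s, and 2ζω_n = 3.47 so ζ = 3.47/(2·2.06) = 0.843.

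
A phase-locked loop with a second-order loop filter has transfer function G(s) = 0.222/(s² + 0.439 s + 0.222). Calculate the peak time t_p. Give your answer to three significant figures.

t_p ≈ 7.54 s

Matching coefficients with s² + 2ζω_n s + ω_n² gives ω_n² = 0.222 ⇒ ω_n = 0.471 rad/s, and ζ = 0.439/(2ω_n) = 0.466.
ω_d = ω_n√(1−ζ²) = 0.417 rad/s. Then t_p = π/ω_d = 7.54 s.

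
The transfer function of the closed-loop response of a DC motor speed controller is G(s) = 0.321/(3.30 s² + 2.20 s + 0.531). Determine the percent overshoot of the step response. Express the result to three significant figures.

Dividing through by 3.30: denominator becomes s² + 0.6667 s + 0.1609.
So ω_n = √0.1609 = 0.401 rad/s and ζ = 0.6667/(2·0.401) = 0.831.
%OS = 100·exp(−πζ/√(1−ζ²)) = 0.916%.

%OS ≈ 0.916%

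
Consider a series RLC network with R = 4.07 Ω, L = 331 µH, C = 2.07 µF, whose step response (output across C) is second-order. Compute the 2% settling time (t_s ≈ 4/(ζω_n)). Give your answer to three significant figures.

For a series RLC circuit (capacitor voltage as output), ω_n = 1/√(LC) = 1/√(331 µH · 2.07 µF) = 38200 rad/s.
ζ = (R/2)·√(C/L) = (4.07/2)·√(2.07 µF/331 µH) = 0.161.
t_s ≈ 4/(ζω_n) = 0.000651 s.

t_s ≈ 0.000651 s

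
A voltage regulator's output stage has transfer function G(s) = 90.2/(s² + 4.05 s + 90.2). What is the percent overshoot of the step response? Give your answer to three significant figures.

%OS ≈ 50.4%

ω_n = √90.2 = 9.50 rad/s; ζ = 4.05/(2·9.50) = 0.213.
%OS = 100·exp(−πζ/√(1−ζ²)) = 50.4%.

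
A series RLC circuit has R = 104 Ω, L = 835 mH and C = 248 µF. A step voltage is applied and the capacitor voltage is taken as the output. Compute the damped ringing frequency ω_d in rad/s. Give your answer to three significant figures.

For a series RLC circuit (capacitor voltage as output), ω_n = 1/√(LC) = 1/√(835 mH · 248 µF) = 69.5 rad/s.
ζ = (R/2)·√(C/L) = (104/2)·√(248 µF/835 mH) = 0.896.
ω_d = ω_n√(1−ζ²) = 30.8 rad/s.

ω_d ≈ 30.8 rad/s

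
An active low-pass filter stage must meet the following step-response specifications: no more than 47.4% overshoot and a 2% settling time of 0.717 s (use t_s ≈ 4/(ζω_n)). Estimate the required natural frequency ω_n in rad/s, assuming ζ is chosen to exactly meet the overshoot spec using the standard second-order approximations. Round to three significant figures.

ω_n ≈ 24.1 rad/s

Inverting the overshoot relation: ζ = |ln 0.474|/√(π² + ln²0.474) = 0.231.
From t_s ≈ 4/(ζω_n): ω_n = 4/(ζ·t_s) = 4/(0.231·0.717) = 24.1 rad/s.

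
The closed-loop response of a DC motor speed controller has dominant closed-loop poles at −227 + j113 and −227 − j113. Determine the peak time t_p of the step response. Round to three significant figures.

t_p ≈ 0.0278 s

t_p = π/ω_d with ω_d = 113 (the imaginary part), so t_p = 0.0278 s.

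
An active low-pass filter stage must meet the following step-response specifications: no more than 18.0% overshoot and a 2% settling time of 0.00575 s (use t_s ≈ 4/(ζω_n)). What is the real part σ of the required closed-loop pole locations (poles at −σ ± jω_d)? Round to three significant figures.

The settling-time spec alone fixes σ = ζω_n = 4/t_s = 4/0.00575 = 696.
(Overshoot then fixes ζ = 0.479 and hence ω_d = σ·√(1−ζ²)/ζ = 1270 rad/s.)

σ ≈ 696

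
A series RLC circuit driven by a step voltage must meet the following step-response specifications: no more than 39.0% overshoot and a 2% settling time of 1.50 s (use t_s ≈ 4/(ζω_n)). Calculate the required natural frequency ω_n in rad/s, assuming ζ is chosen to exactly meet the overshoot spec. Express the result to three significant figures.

Inverting the overshoot relation: ζ = |ln 0.390|/√(π² + ln²0.390) = 0.287.
From t_s ≈ 4/(ζω_n): ω_n = 4/(ζ·t_s) = 4/(0.287·1.50) = 9.29 rad/s.

ω_n ≈ 9.29 rad/s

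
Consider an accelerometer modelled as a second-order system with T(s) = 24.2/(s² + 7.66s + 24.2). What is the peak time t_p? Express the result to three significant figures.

t_p ≈ 1.02 s

Comparing the denominator to s² + 2ζω_n s + ω_n²: ω_n = √24.2 = 4.92 rad/s, and 2ζω_n = 7.66 so ζ = 7.66/(2·4.92) = 0.779.
The damped frequency ω_d = ω_n√(1−ζ²) = 3.09 rad/s. Then t_p = π/ω_d = 1.02 s.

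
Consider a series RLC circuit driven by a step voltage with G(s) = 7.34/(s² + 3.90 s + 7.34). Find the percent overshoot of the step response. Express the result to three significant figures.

%OS ≈ 3.85%

Comparing the denominator to s² + 2ζω_n s + ω_n²: ω_n = √7.34 = 2.71 rad/s, and 2ζω_n = 3.90 so ζ = 3.90/(2·2.71) = 0.720.
%OS = 100·exp(−πζ/√(1−ζ²)) = 3.85%.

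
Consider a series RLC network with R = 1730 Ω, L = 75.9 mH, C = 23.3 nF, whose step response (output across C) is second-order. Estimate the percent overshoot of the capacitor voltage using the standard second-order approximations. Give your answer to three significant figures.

%OS ≈ 18.0%

For a series RLC circuit (capacitor voltage as output), ω_n = 1/√(LC) = 1/√(75.9 mH · 23.3 nF) = 23800 rad/s.
ζ = (R/2)·√(C/L) = (1730/2)·√(23.3 nF/75.9 mH) = 0.479.
%OS = 100 e^{−πζ/√(1−ζ²)} with ζ = 0.479 gives 18.0%.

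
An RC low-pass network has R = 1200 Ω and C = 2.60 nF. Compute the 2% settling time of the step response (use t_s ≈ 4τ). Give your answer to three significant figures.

t_s ≈ 0.0000125 s

τ = RC = 1200 × 2.60 nF = 0.00000312 s.
t_s ≈ 4τ = 0.0000125 s.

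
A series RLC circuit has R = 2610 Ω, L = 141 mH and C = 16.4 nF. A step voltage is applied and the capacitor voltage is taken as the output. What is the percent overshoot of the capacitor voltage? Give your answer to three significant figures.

For a series RLC circuit (capacitor voltage as output), ω_n = 1/√(LC) = 1/√(141 mH · 16.4 nF) = 20800 rad/s.
ζ = (R/2)·√(C/L) = (2610/2)·√(16.4 nF/141 mH) = 0.445.
%OS = 100 e^{−πζ/√(1−ζ²)} with ζ = 0.445 gives 21.0%.

%OS ≈ 21.0%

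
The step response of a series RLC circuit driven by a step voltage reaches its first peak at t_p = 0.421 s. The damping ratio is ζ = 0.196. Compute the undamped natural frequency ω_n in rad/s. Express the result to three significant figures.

Peak time t_p = π/ω_d, so ω_d = π/t_p = π/0.421 = 7.46 rad/s.
ω_n = ω_d/√(1−ζ²) = 7.46/√0.962 = 7.61 rad/s.

ω_n ≈ 7.61 rad/s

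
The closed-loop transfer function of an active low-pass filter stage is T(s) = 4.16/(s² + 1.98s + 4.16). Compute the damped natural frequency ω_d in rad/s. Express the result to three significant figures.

ω_d ≈ 1.78 rad/s

Matching coefficients with s² + 2ζω_n s + ω_n² gives ω_n² = 4.16 ⇒ ω_n = 2.04 rad/s, and ζ = 1.98/(2ω_n) = 0.485.
The damped frequency ω_d = ω_n√(1−ζ²) = 1.78 rad/s.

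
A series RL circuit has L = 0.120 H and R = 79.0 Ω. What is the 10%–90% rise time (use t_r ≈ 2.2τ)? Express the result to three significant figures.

τ = L/R = 0.120/79.0 = 0.00152 s.
t_r ≈ 2.2τ = 0.00334 s.

t_r ≈ 0.00334 s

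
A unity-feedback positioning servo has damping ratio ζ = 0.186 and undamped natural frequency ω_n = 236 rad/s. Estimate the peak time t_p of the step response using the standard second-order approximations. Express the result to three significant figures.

The damped frequency is ω_d = ω_n√(1−ζ²) = 236·√(1−0.0346) = 232 rad/s.
Peak time t_p = π/ω_d = π/232 = 0.0135 s.

t_p ≈ 0.0135 s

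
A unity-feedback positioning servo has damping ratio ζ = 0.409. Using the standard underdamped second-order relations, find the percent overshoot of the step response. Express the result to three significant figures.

For an underdamped second-order system, %OS = 100·exp(−πζ/√(1−ζ²)).
πζ/√(1−ζ²) = π·0.409/√(1−0.167) = 1.408, so %OS = 100·e^(−1.408) = 24.5%.

%OS ≈ 24.5%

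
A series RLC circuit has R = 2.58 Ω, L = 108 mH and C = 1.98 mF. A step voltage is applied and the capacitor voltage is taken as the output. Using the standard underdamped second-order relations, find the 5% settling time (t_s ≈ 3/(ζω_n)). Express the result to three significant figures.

For a series RLC circuit (capacitor voltage as output), ω_n = 1/√(LC) = 1/√(108 mH · 1.98 mF) = 68.4 rad/s.
ζ = (R/2)·√(C/L) = (2.58/2)·√(1.98 mF/108 mH) = 0.175.
t_s ≈ 3/(ζω_n) = 0.251 s.

t_s ≈ 0.251 s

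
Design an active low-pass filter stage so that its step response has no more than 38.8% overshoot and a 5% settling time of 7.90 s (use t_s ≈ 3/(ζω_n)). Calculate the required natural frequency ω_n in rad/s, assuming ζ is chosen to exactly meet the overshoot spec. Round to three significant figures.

ω_n ≈ 1.32 rad/s

Inverting the overshoot relation: ζ = |ln 0.388|/√(π² + ln²0.388) = 0.289.
From t_s ≈ 3/(ζω_n): ω_n = 3/(ζ·t_s) = 3/(0.289·7.90) = 1.32 rad/s.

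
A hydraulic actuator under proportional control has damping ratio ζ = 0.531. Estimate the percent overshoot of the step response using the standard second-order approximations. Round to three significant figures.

For an underdamped second-order system, %OS = 100·exp(−πζ/√(1−ζ²)).
πζ/√(1−ζ²) = π·0.531/√(1−0.282) = 1.969, so %OS = 100·e^(−1.969) = 14.0%.

%OS ≈ 14.0%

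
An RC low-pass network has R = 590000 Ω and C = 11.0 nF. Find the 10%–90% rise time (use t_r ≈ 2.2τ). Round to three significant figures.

τ = RC = 590000 × 11.0 nF = 0.00649 s.
t_r ≈ 2.2τ = 0.0143 s.

t_r ≈ 0.0143 s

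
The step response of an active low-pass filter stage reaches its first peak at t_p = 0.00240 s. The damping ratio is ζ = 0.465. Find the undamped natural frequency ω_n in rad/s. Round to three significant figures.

Peak time t_p = π/ω_d, so ω_d = π/t_p = π/0.00240 = 1310 rad/s.
ω_n = ω_d/√(1−ζ²) = 1310/√0.784 = 1480 rad/s.

ω_n ≈ 1480 rad/s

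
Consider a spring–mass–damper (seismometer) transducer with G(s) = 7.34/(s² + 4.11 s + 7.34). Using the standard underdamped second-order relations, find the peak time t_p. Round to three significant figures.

Comparing the denominator to s² + 2ζω_n s + ω_n²: ω_n = √7.34 = 2.71 rad/s, and 2ζω_n = 4.11 so ζ = 4.11/(2·2.71) = 0.759.
ω_d = ω_n√(1−ζ²) = 1.77 rad/s. Then t_p = π/ω_d = 1.78 s.

t_p ≈ 1.78 s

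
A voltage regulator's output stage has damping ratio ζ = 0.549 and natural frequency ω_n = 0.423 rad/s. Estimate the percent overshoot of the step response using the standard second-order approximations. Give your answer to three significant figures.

For an underdamped second-order system, %OS = 100·exp(−πζ/√(1−ζ²)).
πζ/√(1−ζ²) = π·0.549/√(1−0.301) = 2.064, so %OS = 100·e^(−2.064) = 12.7%.

%OS ≈ 12.7%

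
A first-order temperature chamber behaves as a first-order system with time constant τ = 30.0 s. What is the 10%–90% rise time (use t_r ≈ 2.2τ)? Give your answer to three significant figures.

t_r ≈ 2.2τ = 66.0 s.

t_r ≈ 66.0 s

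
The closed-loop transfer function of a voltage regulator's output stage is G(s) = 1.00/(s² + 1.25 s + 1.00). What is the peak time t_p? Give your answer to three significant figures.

t_p ≈ 4.02 s

Matching coefficients with s² + 2ζω_n s + ω_n² gives ω_n² = 1.00 ⇒ ω_n = 1.00 rad/s, and ζ = 1.25/(2ω_n) = 0.625.
The damped frequency ω_d = ω_n√(1−ζ²) = 0.781 rad/s. Then t_p = π/ω_d = 4.02 s.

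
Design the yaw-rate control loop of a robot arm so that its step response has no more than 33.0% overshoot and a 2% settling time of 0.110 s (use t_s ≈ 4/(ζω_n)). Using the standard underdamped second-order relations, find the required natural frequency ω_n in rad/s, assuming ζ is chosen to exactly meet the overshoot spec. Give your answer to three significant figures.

ω_n ≈ 109 rad/s

ζ = −ln(OS)/√(π² + (ln OS)²). With OS = 0.330, ln OS = −1.109 and ζ = 1.109/3.331 = 0.333.
From t_s ≈ 4/(ζω_n): ω_n = 4/(ζ·t_s) = 4/(0.333·0.110) = 109 rad/s.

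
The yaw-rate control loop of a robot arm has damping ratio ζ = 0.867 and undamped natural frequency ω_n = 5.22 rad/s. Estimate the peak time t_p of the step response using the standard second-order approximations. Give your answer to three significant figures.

t_p ≈ 1.21 s

The damped frequency is ω_d = ω_n√(1−ζ²) = 5.22·√(1−0.752) = 2.60 rad/s.
Peak time t_p = π/ω_d = π/2.60 = 1.21 s.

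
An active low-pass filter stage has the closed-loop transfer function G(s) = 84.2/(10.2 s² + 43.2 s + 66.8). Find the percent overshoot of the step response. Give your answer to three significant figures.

%OS ≈ 0.975%

Dividing through by 10.2: denominator becomes s² + 4.235 s + 6.549.
So ω_n = √6.549 = 2.56 rad/s and ζ = 4.235/(2·2.56) = 0.827.
Overshoot: exp(−π·0.827/√(1−0.827²)) = 0.00975, i.e. 0.975%.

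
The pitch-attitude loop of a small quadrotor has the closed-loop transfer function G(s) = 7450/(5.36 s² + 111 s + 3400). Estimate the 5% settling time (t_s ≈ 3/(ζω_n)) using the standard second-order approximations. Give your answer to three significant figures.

Dividing through by 5.36: denominator becomes s² + 20.71 s + 634.3.
So ω_n = √634.3 = 25.2 rad/s and ζ = 20.71/(2·25.2) = 0.411.
t_s ≈ 3/(ζω_n) = 0.290 s.

t_s ≈ 0.290 s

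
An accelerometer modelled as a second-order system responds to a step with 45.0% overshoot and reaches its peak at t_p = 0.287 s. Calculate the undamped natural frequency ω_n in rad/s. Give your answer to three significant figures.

The overshoot fixes ζ = −ln(OS)/√(π²+ln²(OS)) = 0.246.
t_p = π/ω_d ⇒ ω_d = 10.9 rad/s; then ω_n = ω_d/√(1−ζ²) = 11.3 rad/s.

ω_n ≈ 11.3 rad/s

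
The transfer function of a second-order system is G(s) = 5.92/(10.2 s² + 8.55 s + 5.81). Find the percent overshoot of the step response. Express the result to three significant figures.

Dividing through by 10.2: denominator becomes s² + 0.8382 s + 0.5696.
So ω_n = √0.5696 = 0.755 rad/s and ζ = 0.8382/(2·0.755) = 0.555.
Overshoot: exp(−π·0.555/√(1−0.555²)) = 0.123, i.e. 12.3%.

%OS ≈ 12.3%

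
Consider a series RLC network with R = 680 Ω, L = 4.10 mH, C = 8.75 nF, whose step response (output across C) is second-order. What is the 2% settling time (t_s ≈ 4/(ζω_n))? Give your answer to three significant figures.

For a series RLC circuit (capacitor voltage as output), ω_n = 1/√(LC) = 1/√(4.10 mH · 8.75 nF) = 167000 rad/s.
ζ = (R/2)·√(C/L) = (680/2)·√(8.75 nF/4.10 mH) = 0.497.
t_s ≈ 4/(ζω_n) = 0.0000482 s.

t_s ≈ 0.0000482 s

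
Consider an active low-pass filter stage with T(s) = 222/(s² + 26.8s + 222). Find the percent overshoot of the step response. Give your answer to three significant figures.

Matching coefficients with s² + 2ζω_n s + ω_n² gives ω_n² = 222 ⇒ ω_n = 14.9 rad/s, and ζ = 26.8/(2ω_n) = 0.899.
%OS = 100 e^{−πζ/√(1−ζ²)} with ζ = 0.899 gives 0.156%.

%OS ≈ 0.156%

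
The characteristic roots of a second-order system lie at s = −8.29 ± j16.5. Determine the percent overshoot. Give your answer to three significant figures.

%OS ≈ 20.6%

With σ = 8.29, ω_d = 16.5: ω_n = √(σ²+ω_d²) = 18.5 rad/s, ζ = σ/ω_n = 0.449.
%OS = 100·exp(−πζ/√(1−ζ²)) = 20.6%.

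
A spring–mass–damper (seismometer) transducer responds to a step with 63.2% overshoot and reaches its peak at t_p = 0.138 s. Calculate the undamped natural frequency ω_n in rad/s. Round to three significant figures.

From the overshoot, ζ = −ln(OS)/√(π²+ln²(OS)) = 0.145.
t_p = π/ω_d ⇒ ω_d = 22.8 rad/s; then ω_n = ω_d/√(1−ζ²) = 23.0 rad/s.

ω_n ≈ 23.0 rad/s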